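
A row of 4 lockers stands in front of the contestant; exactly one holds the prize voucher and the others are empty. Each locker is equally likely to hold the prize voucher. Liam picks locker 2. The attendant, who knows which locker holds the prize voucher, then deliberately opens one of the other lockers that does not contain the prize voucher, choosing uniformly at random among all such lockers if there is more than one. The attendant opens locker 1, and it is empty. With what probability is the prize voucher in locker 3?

3/8

Condition on the true location of the prize voucher.
If it is in locker 1 (prior 1/4): the attendant opened locker 1, so this case is ruled out; weight (1/4)·0 = 0.
If it is in locker 2 (prior 1/4): the attendant has 3 equally likely choices, so probability 1/3; weight (1/4)·(1/3) = 1/12.
If it is in either of lockers 3 and 4 (prior 1/4 each): the attendant has 2 equally likely choices, so probability 1/2; weight (1/4)·(1/2) = 1/8 each.
The weights sum to 1/3.
So P(the prize voucher in locker 3 | the attendant opened locker 1) = (1/8) / (1/3) = 3/8.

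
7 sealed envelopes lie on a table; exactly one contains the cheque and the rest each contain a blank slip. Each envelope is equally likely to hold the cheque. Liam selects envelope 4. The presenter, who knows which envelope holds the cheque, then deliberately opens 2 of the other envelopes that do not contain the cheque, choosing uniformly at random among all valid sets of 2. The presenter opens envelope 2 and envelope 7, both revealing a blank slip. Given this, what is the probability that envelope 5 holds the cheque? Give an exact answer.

3/14

Condition on the true location of the cheque.
If it is in any of envelopes 1, 3, 5, and 6 (prior 1/7 each): the presenter has 10 equally likely choices, so probability 1/10; weight (1/7)·(1/10) = 1/70 each.
If it is in either of envelopes 2 and 7 (prior 1/7 each): that envelope was opened and seen not to hold the prize — ruled out; weight (1/7)·0 = 0 each.
If it is in envelope 4 (prior 1/7): the presenter has 15 equally likely choices, so probability 1/15; weight (1/7)·(1/15) = 1/105.
The weights sum to 1/15.
So P(the cheque in envelope 5 | the presenter opened envelope 2 and envelope 7) = (1/70) / (1/15) = 3/14.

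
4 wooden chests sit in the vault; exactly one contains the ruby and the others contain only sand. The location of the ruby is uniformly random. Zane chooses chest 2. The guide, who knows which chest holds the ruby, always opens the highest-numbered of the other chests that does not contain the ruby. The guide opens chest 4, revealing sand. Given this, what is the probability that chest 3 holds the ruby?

Condition on the true location of the ruby.
If it is in any of chests 1, 2, and 3 (prior 1/4 each): chest 4 is the highest-numbered option available, probability 1; weight (1/4)·1 = 1/4 each.
If it is in chest 4 (prior 1/4): the guide opened chest 4, so this case is ruled out; weight (1/4)·0 = 0.
The weights sum to 3/4.
So P(the ruby in chest 3 | the guide opened chest 4) = (1/4) / (3/4) = 1/3.

1/3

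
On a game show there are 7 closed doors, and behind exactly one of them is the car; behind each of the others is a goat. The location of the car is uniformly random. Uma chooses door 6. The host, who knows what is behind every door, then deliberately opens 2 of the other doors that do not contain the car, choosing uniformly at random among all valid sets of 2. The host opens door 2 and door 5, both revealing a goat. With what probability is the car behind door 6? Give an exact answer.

Consider each possible location of the car in turn.
If it is behind any of doors 1, 3, 4, and 7 (prior 1/7 each): the host has 10 equally likely choices, so probability 1/10; weight (1/7)·(1/10) = 1/70 each.
If it is behind either of doors 2 and 5 (prior 1/7 each): that door was opened and seen not to hold the prize — ruled out; weight (1/7)·0 = 0 each.
If it is behind door 6 (prior 1/7): the host has 15 equally likely choices, so probability 1/15; weight (1/7)·(1/15) = 1/105.
The weights sum to 1/15.
So P(the car behind door 6 | the host opened door 2 and door 5) = (1/105) / (1/15) = 1/7.

1/7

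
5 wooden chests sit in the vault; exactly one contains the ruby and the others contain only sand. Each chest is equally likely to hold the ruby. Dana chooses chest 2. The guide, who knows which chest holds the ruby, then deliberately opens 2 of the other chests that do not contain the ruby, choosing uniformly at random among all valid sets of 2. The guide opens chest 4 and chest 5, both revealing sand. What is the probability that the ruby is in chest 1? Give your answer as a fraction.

Consider each possible location of the ruby in turn.
If it is in either of chests 1 and 3 (prior 1/5 each): the guide has 3 equally likely choices, so probability 1/3; weight (1/5)·(1/3) = 1/15 each.
If it is in chest 2 (prior 1/5): the guide has 6 equally likely choices, so probability 1/6; weight (1/5)·(1/6) = 1/30.
If it is in either of chests 4 and 5 (prior 1/5 each): that chest was opened and seen not to hold the prize — ruled out; weight (1/5)·0 = 0 each.
The weights sum to 1/6.
So P(the ruby in chest 1 | the guide opened chest 4 and chest 5) = (1/15) / (1/6) = 2/5.

2/5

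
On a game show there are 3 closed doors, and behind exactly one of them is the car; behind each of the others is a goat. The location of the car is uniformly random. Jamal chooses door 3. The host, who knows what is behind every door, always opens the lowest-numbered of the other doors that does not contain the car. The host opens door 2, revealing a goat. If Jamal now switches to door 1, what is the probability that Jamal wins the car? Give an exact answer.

Condition on the true location of the car.
If it is behind door 1 (prior 1/3): door 2 is the lowest-numbered option available, probability 1; weight (1/3)·1 = 1/3.
If it is behind door 2 (prior 1/3): the host opened door 2, so this case is ruled out; weight (1/3)·0 = 0.
If it is behind door 3 (prior 1/3): the host would have opened door 1 instead, probability 0; weight (1/3)·0 = 0.
The weights sum to 1/3.
So P(the car behind door 1 | the host opened door 2) = (1/3) / (1/3) = 1.

1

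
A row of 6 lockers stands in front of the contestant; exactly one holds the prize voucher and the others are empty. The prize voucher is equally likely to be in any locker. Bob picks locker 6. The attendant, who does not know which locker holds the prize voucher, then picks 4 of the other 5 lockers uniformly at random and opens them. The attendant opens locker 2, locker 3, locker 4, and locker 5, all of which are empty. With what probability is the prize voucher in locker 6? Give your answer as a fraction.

1/2

Because the attendant chose which lockers to open without knowing where the prize voucher is, the choice is independent of the prize location. Learning that none of the 4 opened lockers holds the prize voucher simply rules out those 4 locations and leaves the remaining 2 lockers still equally likely by symmetry.
So P(the prize voucher in locker 6) = 1/2.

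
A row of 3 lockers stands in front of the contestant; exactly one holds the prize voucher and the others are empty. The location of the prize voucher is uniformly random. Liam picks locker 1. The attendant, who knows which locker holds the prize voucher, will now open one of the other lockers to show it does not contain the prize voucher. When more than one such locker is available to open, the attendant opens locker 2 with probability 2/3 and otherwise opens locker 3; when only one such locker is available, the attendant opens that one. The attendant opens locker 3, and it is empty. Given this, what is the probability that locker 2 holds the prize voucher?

Apply Bayes' rule, conditioning on where the prize voucher actually is.
If it is in locker 1 (prior 1/3): locker 2 is available but not opened, probability 1/3; weight (1/3)·(1/3) = 1/9.
If it is in locker 2 (prior 1/3): only locker 3 is available, probability 1; weight (1/3)·1 = 1/3.
If it is in locker 3 (prior 1/3): the attendant opened locker 3, so this case is ruled out; weight (1/3)·0 = 0.
The weights sum to 4/9.
So P(the prize voucher in locker 2 | the attendant opened locker 3) = (1/3) / (4/9) = 3/4.

3/4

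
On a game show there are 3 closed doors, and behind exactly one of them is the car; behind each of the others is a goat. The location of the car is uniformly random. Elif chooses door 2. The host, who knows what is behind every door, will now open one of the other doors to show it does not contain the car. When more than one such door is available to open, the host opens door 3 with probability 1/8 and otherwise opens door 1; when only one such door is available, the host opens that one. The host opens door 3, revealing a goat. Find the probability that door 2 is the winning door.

1/9

Consider each possible location of the car in turn.
If it is behind door 1 (prior 1/3): only door 3 is available, probability 1; weight (1/3)·1 = 1/3.
If it is behind door 2 (prior 1/3): door 3 is available, opened with probability 1/8; weight (1/3)·(1/8) = 1/24.
If it is behind door 3 (prior 1/3): the host opened door 3, so this case is ruled out; weight (1/3)·0 = 0.
The weights sum to 3/8.
So P(the car behind door 2 | the host opened door 3) = (1/24) / (3/8) = 1/9.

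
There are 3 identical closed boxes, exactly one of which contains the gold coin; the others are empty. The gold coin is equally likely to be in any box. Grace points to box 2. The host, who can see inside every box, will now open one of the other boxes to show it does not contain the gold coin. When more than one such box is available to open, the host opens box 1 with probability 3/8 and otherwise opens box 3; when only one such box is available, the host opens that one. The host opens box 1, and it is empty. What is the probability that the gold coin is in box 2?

3/11

Apply Bayes' rule, conditioning on where the gold coin actually is.
If it is in box 1 (prior 1/3): the host opened box 1, so this case is ruled out; weight (1/3)·0 = 0.
If it is in box 2 (prior 1/3): box 1 is available, opened with probability 3/8; weight (1/3)·(3/8) = 1/8.
If it is in box 3 (prior 1/3): only box 1 is available, probability 1; weight (1/3)·1 = 1/3.
The weights sum to 11/24.
So P(the gold coin in box 2 | the host opened box 1) = (1/8) / (11/24) = 3/11.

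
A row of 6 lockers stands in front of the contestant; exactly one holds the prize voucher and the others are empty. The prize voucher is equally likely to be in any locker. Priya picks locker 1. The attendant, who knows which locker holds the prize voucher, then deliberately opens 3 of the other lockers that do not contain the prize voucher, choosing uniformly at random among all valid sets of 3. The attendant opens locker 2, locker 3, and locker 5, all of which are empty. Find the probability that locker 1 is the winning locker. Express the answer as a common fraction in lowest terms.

1/6

Consider each possible location of the prize voucher in turn.
If it is in locker 1 (prior 1/6): the attendant has 10 equally likely choices, so probability 1/10; weight (1/6)·(1/10) = 1/60.
If it is in any of lockers 2, 3, and 5 (prior 1/6 each): that locker was opened and seen not to hold the prize — ruled out; weight (1/6)·0 = 0 each.
If it is in either of lockers 4 and 6 (prior 1/6 each): the attendant has 4 equally likely choices, so probability 1/4; weight (1/6)·(1/4) = 1/24 each.
The weights sum to 1/10.
So P(the prize voucher in locker 1 | the attendant opened locker 2, locker 3, and locker 5) = (1/60) / (1/10) = 1/6.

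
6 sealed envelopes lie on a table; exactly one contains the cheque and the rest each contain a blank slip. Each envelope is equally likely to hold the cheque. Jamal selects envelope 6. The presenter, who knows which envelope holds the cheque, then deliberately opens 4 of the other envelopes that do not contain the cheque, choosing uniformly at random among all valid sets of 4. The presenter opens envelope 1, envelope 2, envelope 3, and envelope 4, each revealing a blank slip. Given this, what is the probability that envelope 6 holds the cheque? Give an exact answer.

Consider each possible location of the cheque in turn.
If it is in any of envelopes 1, 2, 3, and 4 (prior 1/6 each): that envelope was opened and seen not to hold the prize — ruled out; weight (1/6)·0 = 0 each.
If it is in envelope 5 (prior 1/6): the presenter has no choice, probability 1; weight (1/6)·1 = 1/6.
If it is in envelope 6 (prior 1/6): the presenter has 5 equally likely choices, so probability 1/5; weight (1/6)·(1/5) = 1/30.
The weights sum to 1/5.
So P(the cheque in envelope 6 | the presenter opened envelope 1, envelope 2, envelope 3, and envelope 4) = (1/30) / (1/5) = 1/6.

1/6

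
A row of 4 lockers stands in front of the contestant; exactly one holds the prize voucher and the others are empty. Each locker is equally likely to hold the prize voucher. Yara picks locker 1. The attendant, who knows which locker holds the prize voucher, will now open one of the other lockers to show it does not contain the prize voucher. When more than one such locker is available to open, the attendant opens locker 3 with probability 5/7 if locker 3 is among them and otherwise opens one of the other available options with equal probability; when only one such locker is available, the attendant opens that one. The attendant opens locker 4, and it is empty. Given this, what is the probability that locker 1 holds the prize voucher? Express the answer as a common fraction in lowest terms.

2/13

Apply Bayes' rule, conditioning on where the prize voucher actually is.
If it is in locker 1 (prior 1/4): locker 3 is available but not opened; locker 4 gets probability (1 − 5/7)/2 = 1/7; weight (1/4)·(1/7) = 1/28.
If it is in locker 2 (prior 1/4): locker 3 is available but not opened, probability 2/7; weight (1/4)·(2/7) = 1/14.
If it is in locker 3 (prior 1/4): locker 3 holds the prize so is unavailable; the attendant chooses uniformly among the 2 others, probability 1/2; weight (1/4)·(1/2) = 1/8.
If it is in locker 4 (prior 1/4): the attendant opened locker 4, so this case is ruled out; weight (1/4)·0 = 0.
The weights sum to 13/56.
So P(the prize voucher in locker 1 | the attendant opened locker 4) = (1/28) / (13/56) = 2/13.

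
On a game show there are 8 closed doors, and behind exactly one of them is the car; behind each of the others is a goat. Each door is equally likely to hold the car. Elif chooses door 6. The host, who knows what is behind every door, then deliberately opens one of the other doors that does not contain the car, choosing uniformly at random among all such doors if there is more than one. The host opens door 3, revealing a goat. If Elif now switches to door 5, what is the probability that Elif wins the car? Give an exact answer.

7/48

Apply Bayes' rule, conditioning on where the car actually is.
If it is behind any of doors 1, 2, 4, 5, 7, and 8 (prior 1/8 each): the host has 6 equally likely choices, so probability 1/6; weight (1/8)·(1/6) = 1/48 each.
If it is behind door 3 (prior 1/8): the host opened door 3, so this case is ruled out; weight (1/8)·0 = 0.
If it is behind door 6 (prior 1/8): the host has 7 equally likely choices, so probability 1/7; weight (1/8)·(1/7) = 1/56.
The weights sum to 1/7.
So P(the car behind door 5 | the host opened door 3) = (1/48) / (1/7) = 7/48.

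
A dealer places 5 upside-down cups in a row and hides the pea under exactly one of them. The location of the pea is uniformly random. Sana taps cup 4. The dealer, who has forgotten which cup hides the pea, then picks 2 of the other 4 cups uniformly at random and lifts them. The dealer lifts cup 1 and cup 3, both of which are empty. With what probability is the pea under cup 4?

1/3

Because the dealer chose which cups to lift without knowing where the pea is, the choice is independent of the prize location. Learning that none of the 2 opened cups holds the pea simply rules out those 2 locations and leaves the remaining 3 cups still equally likely by symmetry.
So P(the pea under cup 4) = 1/3.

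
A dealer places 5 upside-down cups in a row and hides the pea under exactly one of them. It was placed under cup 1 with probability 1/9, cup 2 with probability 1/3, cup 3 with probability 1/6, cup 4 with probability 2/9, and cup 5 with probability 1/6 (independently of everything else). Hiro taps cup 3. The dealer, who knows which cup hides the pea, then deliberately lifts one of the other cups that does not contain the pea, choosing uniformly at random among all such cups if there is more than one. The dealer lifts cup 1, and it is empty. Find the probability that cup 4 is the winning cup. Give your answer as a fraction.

Apply Bayes' rule, conditioning on where the pea actually is.
If it is under cup 1 (prior 1/9): the dealer opened cup 1, so this case is ruled out; weight (1/9)·0 = 0.
If it is under cup 2 (prior 1/3): the dealer has 3 equally likely choices, so probability 1/3; weight (1/3)·(1/3) = 1/9.
If it is under cup 3 (prior 1/6): the dealer has 4 equally likely choices, so probability 1/4; weight (1/6)·(1/4) = 1/24.
If it is under cup 4 (prior 2/9): the dealer has 3 equally likely choices, so probability 1/3; weight (2/9)·(1/3) = 2/27.
If it is under cup 5 (prior 1/6): the dealer has 3 equally likely choices, so probability 1/3; weight (1/6)·(1/3) = 1/18.
The weights sum to 61/216.
So P(the pea under cup 4 | the dealer opened cup 1) = (2/27) / (61/216) = 16/61.

16/61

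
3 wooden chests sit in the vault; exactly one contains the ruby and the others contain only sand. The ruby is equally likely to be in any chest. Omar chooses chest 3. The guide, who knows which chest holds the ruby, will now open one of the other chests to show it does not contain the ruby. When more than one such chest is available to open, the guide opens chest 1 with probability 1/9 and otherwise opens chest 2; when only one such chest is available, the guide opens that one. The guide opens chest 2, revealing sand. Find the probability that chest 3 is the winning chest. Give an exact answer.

Consider each possible location of the ruby in turn.
If it is in chest 1 (prior 1/3): only chest 2 is available, probability 1; weight (1/3)·1 = 1/3.
If it is in chest 2 (prior 1/3): the guide opened chest 2, so this case is ruled out; weight (1/3)·0 = 0.
If it is in chest 3 (prior 1/3): chest 1 is available but not opened, probability 8/9; weight (1/3)·(8/9) = 8/27.
The weights sum to 17/27.
So P(the ruby in chest 3 | the guide opened chest 2) = (8/27) / (17/27) = 8/17.

8/17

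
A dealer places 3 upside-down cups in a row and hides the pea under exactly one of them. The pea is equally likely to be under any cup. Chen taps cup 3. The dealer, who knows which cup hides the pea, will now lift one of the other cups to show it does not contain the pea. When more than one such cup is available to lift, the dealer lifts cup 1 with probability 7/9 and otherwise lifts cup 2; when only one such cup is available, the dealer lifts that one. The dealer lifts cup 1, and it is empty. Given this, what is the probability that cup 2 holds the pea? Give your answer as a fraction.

Apply Bayes' rule, conditioning on where the pea actually is.
If it is under cup 1 (prior 1/3): the dealer opened cup 1, so this case is ruled out; weight (1/3)·0 = 0.
If it is under cup 2 (prior 1/3): only cup 1 is available, probability 1; weight (1/3)·1 = 1/3.
If it is under cup 3 (prior 1/3): cup 1 is available, opened with probability 7/9; weight (1/3)·(7/9) = 7/27.
The weights sum to 16/27.
So P(the pea under cup 2 | the dealer opened cup 1) = (1/3) / (16/27) = 9/16.

9/16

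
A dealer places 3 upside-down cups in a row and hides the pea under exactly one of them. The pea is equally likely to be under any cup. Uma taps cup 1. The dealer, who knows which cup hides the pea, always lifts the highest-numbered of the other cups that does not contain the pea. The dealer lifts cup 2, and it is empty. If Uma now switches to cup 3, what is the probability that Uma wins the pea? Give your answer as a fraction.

Apply Bayes' rule, conditioning on where the pea actually is.
If it is under cup 1 (prior 1/3): the dealer would have opened cup 3 instead, probability 0; weight (1/3)·0 = 0.
If it is under cup 2 (prior 1/3): the dealer opened cup 2, so this case is ruled out; weight (1/3)·0 = 0.
If it is under cup 3 (prior 1/3): cup 2 is the highest-numbered option available, probability 1; weight (1/3)·1 = 1/3.
The weights sum to 1/3.
So P(the pea under cup 3 | the dealer opened cup 2) = (1/3) / (1/3) = 1.

1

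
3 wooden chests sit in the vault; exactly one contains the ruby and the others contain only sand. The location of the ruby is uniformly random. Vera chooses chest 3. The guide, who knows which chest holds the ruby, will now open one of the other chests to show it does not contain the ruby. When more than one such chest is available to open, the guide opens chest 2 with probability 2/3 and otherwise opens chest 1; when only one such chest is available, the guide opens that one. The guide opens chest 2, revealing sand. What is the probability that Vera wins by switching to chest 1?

3/5

Condition on the true location of the ruby.
If it is in chest 1 (prior 1/3): only chest 2 is available, probability 1; weight (1/3)·1 = 1/3.
If it is in chest 2 (prior 1/3): the guide opened chest 2, so this case is ruled out; weight (1/3)·0 = 0.
If it is in chest 3 (prior 1/3): chest 2 is available, opened with probability 2/3; weight (1/3)·(2/3) = 2/9.
The weights sum to 5/9.
So P(the ruby in chest 1 | the guide opened chest 2) = (1/3) / (5/9) = 3/5.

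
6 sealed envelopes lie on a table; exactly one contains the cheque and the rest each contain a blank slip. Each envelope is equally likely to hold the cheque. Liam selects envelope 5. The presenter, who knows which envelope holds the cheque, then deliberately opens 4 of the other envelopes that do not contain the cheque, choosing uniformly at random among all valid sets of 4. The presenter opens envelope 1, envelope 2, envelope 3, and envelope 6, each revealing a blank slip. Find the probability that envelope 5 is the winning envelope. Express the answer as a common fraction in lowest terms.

1/6

Consider each possible location of the cheque in turn.
If it is in any of envelopes 1, 2, 3, and 6 (prior 1/6 each): that envelope was opened and seen not to hold the prize — ruled out; weight (1/6)·0 = 0 each.
If it is in envelope 4 (prior 1/6): the presenter has no choice, probability 1; weight (1/6)·1 = 1/6.
If it is in envelope 5 (prior 1/6): the presenter has 5 equally likely choices, so probability 1/5; weight (1/6)·(1/5) = 1/30.
The weights sum to 1/5.
So P(the cheque in envelope 5 | the presenter opened envelope 1, envelope 2, envelope 3, and envelope 6) = (1/30) / (1/5) = 1/6.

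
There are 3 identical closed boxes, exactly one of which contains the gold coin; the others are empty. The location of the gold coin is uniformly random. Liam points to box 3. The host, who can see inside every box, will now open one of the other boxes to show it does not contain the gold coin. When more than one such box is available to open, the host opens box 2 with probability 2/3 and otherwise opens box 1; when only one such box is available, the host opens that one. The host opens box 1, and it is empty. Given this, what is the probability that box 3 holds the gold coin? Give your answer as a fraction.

Condition on the true location of the gold coin.
If it is in box 1 (prior 1/3): the host opened box 1, so this case is ruled out; weight (1/3)·0 = 0.
If it is in box 2 (prior 1/3): only box 1 is available, probability 1; weight (1/3)·1 = 1/3.
If it is in box 3 (prior 1/3): box 2 is available but not opened, probability 1/3; weight (1/3)·(1/3) = 1/9.
The weights sum to 4/9.
So P(the gold coin in box 3 | the host opened box 1) = (1/9) / (4/9) = 1/4.

1/4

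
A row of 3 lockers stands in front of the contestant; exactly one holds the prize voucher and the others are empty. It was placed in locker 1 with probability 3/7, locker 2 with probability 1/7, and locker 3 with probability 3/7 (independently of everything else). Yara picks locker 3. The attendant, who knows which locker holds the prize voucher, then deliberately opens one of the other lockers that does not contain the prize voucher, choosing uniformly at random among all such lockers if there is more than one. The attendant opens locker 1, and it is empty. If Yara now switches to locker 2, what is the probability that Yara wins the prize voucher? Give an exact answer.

Condition on the true location of the prize voucher.
If it is in locker 1 (prior 3/7): the attendant opened locker 1, so this case is ruled out; weight (3/7)·0 = 0.
If it is in locker 2 (prior 1/7): the attendant has no choice, probability 1; weight (1/7)·1 = 1/7.
If it is in locker 3 (prior 3/7): the attendant has 2 equally likely choices, so probability 1/2; weight (3/7)·(1/2) = 3/14.
The weights sum to 5/14.
So P(the prize voucher in locker 2 | the attendant opened locker 1) = (1/7) / (5/14) = 2/5.

2/5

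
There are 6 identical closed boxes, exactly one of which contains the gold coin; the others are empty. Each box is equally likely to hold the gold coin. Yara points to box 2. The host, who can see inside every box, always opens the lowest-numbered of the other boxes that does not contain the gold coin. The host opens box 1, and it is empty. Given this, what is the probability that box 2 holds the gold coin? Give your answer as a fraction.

Consider each possible location of the gold coin in turn.
If it is in box 1 (prior 1/6): the host opened box 1, so this case is ruled out; weight (1/6)·0 = 0.
If it is in any of boxes 2, 3, 4, 5, and 6 (prior 1/6 each): box 1 is the lowest-numbered option available, probability 1; weight (1/6)·1 = 1/6 each.
The weights sum to 5/6.
So P(the gold coin in box 2 | the host opened box 1) = (1/6) / (5/6) = 1/5.

1/5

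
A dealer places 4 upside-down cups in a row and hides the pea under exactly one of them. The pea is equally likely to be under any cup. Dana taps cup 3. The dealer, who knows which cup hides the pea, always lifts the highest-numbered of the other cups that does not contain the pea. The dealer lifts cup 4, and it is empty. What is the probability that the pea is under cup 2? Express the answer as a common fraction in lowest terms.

1/3

Consider each possible location of the pea in turn.
If it is under any of cups 1, 2, and 3 (prior 1/4 each): cup 4 is the highest-numbered option available, probability 1; weight (1/4)·1 = 1/4 each.
If it is under cup 4 (prior 1/4): the dealer opened cup 4, so this case is ruled out; weight (1/4)·0 = 0.
The weights sum to 3/4.
So P(the pea under cup 2 | the dealer opened cup 4) = (1/4) / (3/4) = 1/3.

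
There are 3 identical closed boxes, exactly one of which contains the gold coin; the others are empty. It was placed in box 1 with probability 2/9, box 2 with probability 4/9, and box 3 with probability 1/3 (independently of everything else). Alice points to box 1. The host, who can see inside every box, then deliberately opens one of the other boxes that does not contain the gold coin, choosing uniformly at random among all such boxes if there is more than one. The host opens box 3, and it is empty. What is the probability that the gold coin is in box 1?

Apply Bayes' rule, conditioning on where the gold coin actually is.
If it is in box 1 (prior 2/9): the host has 2 equally likely choices, so probability 1/2; weight (2/9)·(1/2) = 1/9.
If it is in box 2 (prior 4/9): the host has no choice, probability 1; weight (4/9)·1 = 4/9.
If it is in box 3 (prior 1/3): the host opened box 3, so this case is ruled out; weight (1/3)·0 = 0.
The weights sum to 5/9.
So P(the gold coin in box 1 | the host opened box 3) = (1/9) / (5/9) = 1/5.

1/5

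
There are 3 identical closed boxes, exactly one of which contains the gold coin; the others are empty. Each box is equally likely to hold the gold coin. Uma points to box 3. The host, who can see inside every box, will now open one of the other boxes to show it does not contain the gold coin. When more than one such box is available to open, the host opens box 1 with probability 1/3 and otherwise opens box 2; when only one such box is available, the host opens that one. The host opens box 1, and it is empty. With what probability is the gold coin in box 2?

Apply Bayes' rule, conditioning on where the gold coin actually is.
If it is in box 1 (prior 1/3): the host opened box 1, so this case is ruled out; weight (1/3)·0 = 0.
If it is in box 2 (prior 1/3): only box 1 is available, probability 1; weight (1/3)·1 = 1/3.
If it is in box 3 (prior 1/3): box 1 is available, opened with probability 1/3; weight (1/3)·(1/3) = 1/9.
The weights sum to 4/9.
So P(the gold coin in box 2 | the host opened box 1) = (1/3) / (4/9) = 3/4.

3/4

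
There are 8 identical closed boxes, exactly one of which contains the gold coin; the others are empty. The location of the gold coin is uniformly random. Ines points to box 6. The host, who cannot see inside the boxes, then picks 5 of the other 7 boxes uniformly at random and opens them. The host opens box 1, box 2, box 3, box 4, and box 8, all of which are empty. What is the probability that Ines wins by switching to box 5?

1/3

Because the host chose which boxes to open without knowing where the gold coin is, the choice is independent of the prize location. Learning that none of the 5 opened boxes holds the gold coin simply rules out those 5 locations and leaves the remaining 3 boxes still equally likely by symmetry.
So P(the gold coin in box 5) = 1/3.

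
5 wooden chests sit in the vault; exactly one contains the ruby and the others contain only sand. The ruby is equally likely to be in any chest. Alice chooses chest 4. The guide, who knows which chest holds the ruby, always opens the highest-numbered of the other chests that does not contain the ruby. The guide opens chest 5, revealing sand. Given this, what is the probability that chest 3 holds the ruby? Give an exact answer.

Consider each possible location of the ruby in turn.
If it is in any of chests 1, 2, 3, and 4 (prior 1/5 each): chest 5 is the highest-numbered option available, probability 1; weight (1/5)·1 = 1/5 each.
If it is in chest 5 (prior 1/5): the guide opened chest 5, so this case is ruled out; weight (1/5)·0 = 0.
The weights sum to 4/5.
So P(the ruby in chest 3 | the guide opened chest 5) = (1/5) / (4/5) = 1/4.

1/4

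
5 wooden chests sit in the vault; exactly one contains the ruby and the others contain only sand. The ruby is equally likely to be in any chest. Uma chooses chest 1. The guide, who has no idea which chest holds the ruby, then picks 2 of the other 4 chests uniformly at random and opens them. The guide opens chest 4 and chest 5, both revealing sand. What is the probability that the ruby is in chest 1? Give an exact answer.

1/3

Condition on the true location of the ruby.
If it is in any of chests 1, 2, and 3 (prior 1/5 each): the guide picks exactly this set with probability 1/6 regardless, and none is the prize; weight (1/5)·(1/6) = 1/30 each.
If it is in either of chests 4 and 5 (prior 1/5 each): that chest was opened and seen not to hold the prize — ruled out; weight (1/5)·0 = 0 each.
The weights sum to 1/10.
So P(the ruby in chest 1 | the guide opened chest 4 and chest 5) = (1/30) / (1/10) = 1/3.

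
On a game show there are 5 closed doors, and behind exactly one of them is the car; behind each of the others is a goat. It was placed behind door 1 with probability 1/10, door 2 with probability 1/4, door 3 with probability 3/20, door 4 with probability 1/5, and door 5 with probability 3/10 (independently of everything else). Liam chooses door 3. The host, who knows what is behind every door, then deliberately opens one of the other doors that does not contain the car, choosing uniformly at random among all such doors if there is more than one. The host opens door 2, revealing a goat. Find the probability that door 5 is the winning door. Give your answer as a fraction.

8/19

Condition on the true location of the car.
If it is behind door 1 (prior 1/10): the host has 3 equally likely choices, so probability 1/3; weight (1/10)·(1/3) = 1/30.
If it is behind door 2 (prior 1/4): the host opened door 2, so this case is ruled out; weight (1/4)·0 = 0.
If it is behind door 3 (prior 3/20): the host has 4 equally likely choices, so probability 1/4; weight (3/20)·(1/4) = 3/80.
If it is behind door 4 (prior 1/5): the host has 3 equally likely choices, so probability 1/3; weight (1/5)·(1/3) = 1/15.
If it is behind door 5 (prior 3/10): the host has 3 equally likely choices, so probability 1/3; weight (3/10)·(1/3) = 1/10.
The weights sum to 19/80.
So P(the car behind door 5 | the host opened door 2) = (1/10) / (19/80) = 8/19.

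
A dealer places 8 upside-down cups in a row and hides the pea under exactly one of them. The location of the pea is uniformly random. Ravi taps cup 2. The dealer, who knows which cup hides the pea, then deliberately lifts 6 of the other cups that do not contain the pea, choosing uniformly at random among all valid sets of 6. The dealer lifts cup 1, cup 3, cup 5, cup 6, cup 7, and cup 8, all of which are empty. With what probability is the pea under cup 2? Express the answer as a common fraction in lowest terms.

Apply Bayes' rule, conditioning on where the pea actually is.
If it is under any of cups 1, 3, 5, 6, 7, and 8 (prior 1/8 each): that cup was opened and seen not to hold the prize — ruled out; weight (1/8)·0 = 0 each.
If it is under cup 2 (prior 1/8): the dealer has 7 equally likely choices, so probability 1/7; weight (1/8)·(1/7) = 1/56.
If it is under cup 4 (prior 1/8): the dealer has no choice, probability 1; weight (1/8)·1 = 1/8.
The weights sum to 1/7.
So P(the pea under cup 2 | the dealer opened cup 1, cup 3, cup 5, cup 6, cup 7, and cup 8) = (1/56) / (1/7) = 1/8.

1/8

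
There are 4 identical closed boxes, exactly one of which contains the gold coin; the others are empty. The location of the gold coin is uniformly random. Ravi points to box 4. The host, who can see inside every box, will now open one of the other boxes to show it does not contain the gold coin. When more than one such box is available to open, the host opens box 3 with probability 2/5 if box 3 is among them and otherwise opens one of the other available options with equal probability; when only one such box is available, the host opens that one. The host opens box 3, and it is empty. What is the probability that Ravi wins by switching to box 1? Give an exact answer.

1/3

Apply Bayes' rule, conditioning on where the gold coin actually is.
If it is in any of boxes 1, 2, and 4 (prior 1/4 each): box 3 is available, opened with probability 2/5; weight (1/4)·(2/5) = 1/10 each.
If it is in box 3 (prior 1/4): the host opened box 3, so this case is ruled out; weight (1/4)·0 = 0.
The weights sum to 3/10.
So P(the gold coin in box 1 | the host opened box 3) = (1/10) / (3/10) = 1/3.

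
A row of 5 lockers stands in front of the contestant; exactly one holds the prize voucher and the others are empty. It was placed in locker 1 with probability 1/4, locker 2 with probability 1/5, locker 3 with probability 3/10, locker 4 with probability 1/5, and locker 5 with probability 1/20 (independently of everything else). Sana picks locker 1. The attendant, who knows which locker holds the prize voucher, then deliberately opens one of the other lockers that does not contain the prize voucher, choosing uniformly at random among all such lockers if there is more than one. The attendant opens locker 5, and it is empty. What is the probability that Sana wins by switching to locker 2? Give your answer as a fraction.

16/71

Apply Bayes' rule, conditioning on where the prize voucher actually is.
If it is in locker 1 (prior 1/4): the attendant has 4 equally likely choices, so probability 1/4; weight (1/4)·(1/4) = 1/16.
If it is in either of lockers 2 and 4 (prior 1/5 each): the attendant has 3 equally likely choices, so probability 1/3; weight (1/5)·(1/3) = 1/15 each.
If it is in locker 3 (prior 3/10): the attendant has 3 equally likely choices, so probability 1/3; weight (3/10)·(1/3) = 1/10.
If it is in locker 5 (prior 1/20): the attendant opened locker 5, so this case is ruled out; weight (1/20)·0 = 0.
The weights sum to 71/240.
So P(the prize voucher in locker 2 | the attendant opened locker 5) = (1/15) / (71/240) = 16/71.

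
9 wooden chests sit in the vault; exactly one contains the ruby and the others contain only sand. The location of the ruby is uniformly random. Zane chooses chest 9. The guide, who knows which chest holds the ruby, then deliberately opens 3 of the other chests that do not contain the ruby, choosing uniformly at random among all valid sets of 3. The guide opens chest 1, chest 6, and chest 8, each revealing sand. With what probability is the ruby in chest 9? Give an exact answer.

Apply Bayes' rule, conditioning on where the ruby actually is.
If it is in any of chests 1, 6, and 8 (prior 1/9 each): that chest was opened and seen not to hold the prize — ruled out; weight (1/9)·0 = 0 each.
If it is in any of chests 2, 3, 4, 5, and 7 (prior 1/9 each): the guide has 35 equally likely choices, so probability 1/35; weight (1/9)·(1/35) = 1/315 each.
If it is in chest 9 (prior 1/9): the guide has 56 equally likely choices, so probability 1/56; weight (1/9)·(1/56) = 1/504.
The weights sum to 1/56.
So P(the ruby in chest 9 | the guide opened chest 1, chest 6, and chest 8) = (1/504) / (1/56) = 1/9.

1/9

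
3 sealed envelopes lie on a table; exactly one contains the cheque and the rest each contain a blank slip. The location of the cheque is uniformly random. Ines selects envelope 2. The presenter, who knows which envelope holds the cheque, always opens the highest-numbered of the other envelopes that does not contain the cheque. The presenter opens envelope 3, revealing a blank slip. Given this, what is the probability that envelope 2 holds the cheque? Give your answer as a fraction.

Condition on the true location of the cheque.
If it is in either of envelopes 1 and 2 (prior 1/3 each): envelope 3 is the highest-numbered option available, probability 1; weight (1/3)·1 = 1/3 each.
If it is in envelope 3 (prior 1/3): the presenter opened envelope 3, so this case is ruled out; weight (1/3)·0 = 0.
The weights sum to 2/3.
So P(the cheque in envelope 2 | the presenter opened envelope 3) = (1/3) / (2/3) = 1/2.

1/2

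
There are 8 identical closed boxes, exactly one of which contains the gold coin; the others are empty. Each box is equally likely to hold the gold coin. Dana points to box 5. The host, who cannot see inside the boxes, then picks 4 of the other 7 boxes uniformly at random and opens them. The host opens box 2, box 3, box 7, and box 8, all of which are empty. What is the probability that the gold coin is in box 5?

Apply Bayes' rule, conditioning on where the gold coin actually is.
If it is in any of boxes 1, 4, 5, and 6 (prior 1/8 each): the host picks exactly this set with probability 1/35 regardless, and none is the prize; weight (1/8)·(1/35) = 1/280 each.
If it is in any of boxes 2, 3, 7, and 8 (prior 1/8 each): that box was opened and seen not to hold the prize — ruled out; weight (1/8)·0 = 0 each.
The weights sum to 1/70.
So P(the gold coin in box 5 | the host opened box 2, box 3, box 7, and box 8) = (1/280) / (1/70) = 1/4.

1/4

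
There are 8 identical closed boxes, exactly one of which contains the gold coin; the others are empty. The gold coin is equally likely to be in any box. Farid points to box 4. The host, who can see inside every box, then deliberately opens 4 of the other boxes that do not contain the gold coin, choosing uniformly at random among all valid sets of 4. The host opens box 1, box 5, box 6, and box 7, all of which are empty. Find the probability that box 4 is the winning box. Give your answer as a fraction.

Apply Bayes' rule, conditioning on where the gold coin actually is.
If it is in any of boxes 1, 5, 6, and 7 (prior 1/8 each): that box was opened and seen not to hold the prize — ruled out; weight (1/8)·0 = 0 each.
If it is in any of boxes 2, 3, and 8 (prior 1/8 each): the host has 15 equally likely choices, so probability 1/15; weight (1/8)·(1/15) = 1/120 each.
If it is in box 4 (prior 1/8): the host has 35 equally likely choices, so probability 1/35; weight (1/8)·(1/35) = 1/280.
The weights sum to 1/35.
So P(the gold coin in box 4 | the host opened box 1, box 5, box 6, and box 7) = (1/280) / (1/35) = 1/8.

1/8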